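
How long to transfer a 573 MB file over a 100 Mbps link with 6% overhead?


Effective throughput = 100 * (1 - 6/100) = 94 Mbps
File size in Mb = 573 * 8 = 4584 Mb
Time = 4584 / 94
Time = 48.766 seconds


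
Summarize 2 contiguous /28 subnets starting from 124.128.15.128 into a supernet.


Original prefix: /28
Number of subnets: 2 = 2^1
New prefix = 28 - 1 = 27
Supernet: 124.128.15.128/27


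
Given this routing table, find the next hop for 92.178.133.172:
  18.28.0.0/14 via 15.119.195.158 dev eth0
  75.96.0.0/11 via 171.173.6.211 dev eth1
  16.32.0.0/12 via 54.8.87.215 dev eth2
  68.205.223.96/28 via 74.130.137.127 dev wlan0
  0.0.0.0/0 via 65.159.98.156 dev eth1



Longest prefix match for 92.178.133.172:
  /14 18.28.0.0: no
  /11 75.96.0.0: no
  /12 16.32.0.0: no
  /28 68.205.223.96: no
  /0 0.0.0.0: MATCH
Selected: next-hop 65.159.98.156 via eth1 (matched /0)


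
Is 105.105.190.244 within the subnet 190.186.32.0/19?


Subnet network: 190.186.32.0
Test IP AND mask: 105.105.160.0
No, 105.105.190.244 is not in 190.186.32.0/19


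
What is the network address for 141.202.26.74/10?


IP:   10001101.11001010.00011010.01001010
Mask: 11111111.11000000.00000000.00000000
AND operation:
Net:  10001101.11000000.00000000.00000000
Network: 141.192.0.0/10


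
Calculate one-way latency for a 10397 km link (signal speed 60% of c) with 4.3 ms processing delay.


Speed = 0.6 * 3e5 km/s = 180000 km/s
Propagation delay = 10397 / 180000 = 0.0578 s = 57.7611 ms
Processing delay = 4.3 ms
Total one-way latency = 62.0611 ms


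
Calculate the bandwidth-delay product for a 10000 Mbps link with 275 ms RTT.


BDP = bandwidth * RTT
= 10000 Mbps * 275 ms
= 10000 * 1e6 * 275 / 1000 bits
= 2750000000 bits
= 343750000 bytes
= 335693.3594 KB
BDP = 2750000000 bits (343750000 bytes)


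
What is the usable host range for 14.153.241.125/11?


Network: 14.128.0.0
Broadcast: 14.159.255.255
First usable = network + 1
Last usable = broadcast - 1
Range: 14.128.0.1 to 14.159.255.254


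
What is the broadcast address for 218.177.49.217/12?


Network: 218.176.0.0/12
Host bits = 20
Set all host bits to 1:
Broadcast: 218.191.255.255


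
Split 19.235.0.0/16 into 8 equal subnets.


New prefix = 16 + 3 = 19
Each subnet has 8192 addresses
  19.235.0.0/19
  19.235.32.0/19
  19.235.64.0/19
  19.235.96.0/19
  19.235.128.0/19
  19.235.160.0/19
  19.235.192.0/19
  19.235.224.0/19
Subnets: 19.235.0.0/19, 19.235.32.0/19, 19.235.64.0/19, 19.235.96.0/19, 19.235.128.0/19, 19.235.160.0/19, 19.235.192.0/19, 19.235.224.0/19


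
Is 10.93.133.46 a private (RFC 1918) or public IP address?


RFC 1918 private ranges:
  10.0.0.0/8 (10.0.0.0 - 10.255.255.255)
  172.16.0.0/12 (172.16.0.0 - 172.31.255.255)
  192.168.0.0/16 (192.168.0.0 - 192.168.255.255)
Private (in 10.0.0.0/8)


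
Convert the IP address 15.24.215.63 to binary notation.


15 = 00001111
24 = 00011000
215 = 11010111
63 = 00111111
Binary: 00001111.00011000.11010111.00111111


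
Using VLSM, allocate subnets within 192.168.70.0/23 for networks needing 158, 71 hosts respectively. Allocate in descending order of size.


158 hosts -> /24 (254 usable): 192.168.70.0/24
71 hosts -> /25 (126 usable): 192.168.71.0/25
Allocation: 192.168.70.0/24 (158 hosts, 254 usable); 192.168.71.0/25 (71 hosts, 126 usable)


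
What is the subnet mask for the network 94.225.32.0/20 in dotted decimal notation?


/20 means 20 network bits, 12 host bits
Binary: 11111111111111111111000000000000
Mask: 255.255.240.0


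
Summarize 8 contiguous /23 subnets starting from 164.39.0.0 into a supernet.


Original prefix: /23
Number of subnets: 8 = 2^3
New prefix = 23 - 3 = 20
Supernet: 164.39.0.0/20


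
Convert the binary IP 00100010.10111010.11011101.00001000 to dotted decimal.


00100010 = 34
10111010 = 186
11011101 = 221
00001000 = 8
IP: 34.186.221.8


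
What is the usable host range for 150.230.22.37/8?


Network: 150.0.0.0
Broadcast: 150.255.255.255
First usable = network + 1
Last usable = broadcast - 1
Range: 150.0.0.1 to 150.255.255.254


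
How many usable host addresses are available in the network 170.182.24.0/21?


Host bits = 32 - 21 = 11
Total addresses = 2^11 = 2048
Usable = total - 2 (network and broadcast)
Usable hosts: 2046


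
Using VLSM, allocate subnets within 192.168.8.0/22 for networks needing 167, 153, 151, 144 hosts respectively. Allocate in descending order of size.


167 hosts -> /24 (254 usable): 192.168.8.0/24
153 hosts -> /24 (254 usable): 192.168.9.0/24
151 hosts -> /24 (254 usable): 192.168.10.0/24
144 hosts -> /24 (254 usable): 192.168.11.0/24
Allocation: 192.168.8.0/24 (167 hosts, 254 usable); 192.168.9.0/24 (153 hosts, 254 usable); 192.168.10.0/24 (151 hosts, 254 usable); 192.168.11.0/24 (144 hosts, 254 usable)


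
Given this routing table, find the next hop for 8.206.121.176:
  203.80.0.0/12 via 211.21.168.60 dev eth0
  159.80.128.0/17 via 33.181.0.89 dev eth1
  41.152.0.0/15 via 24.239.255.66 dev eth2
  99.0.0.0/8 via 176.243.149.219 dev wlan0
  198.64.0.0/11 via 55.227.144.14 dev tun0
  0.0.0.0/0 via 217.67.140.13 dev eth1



Longest prefix match for 8.206.121.176:
  /12 203.80.0.0: no
  /17 159.80.128.0: no
  /15 41.152.0.0: no
  /8 99.0.0.0: no
  /11 198.64.0.0: no
  /0 0.0.0.0: MATCH
Selected: next-hop 217.67.140.13 via eth1 (matched /0)


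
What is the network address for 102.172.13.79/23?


IP:   01100110.10101100.00001101.01001111
Mask: 11111111.11111111.11111110.00000000
AND operation:
Net:  01100110.10101100.00001100.00000000
Network: 102.172.12.0/23


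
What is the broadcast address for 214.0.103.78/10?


Network: 214.0.0.0/10
Host bits = 22
Set all host bits to 1:
Broadcast: 214.63.255.255


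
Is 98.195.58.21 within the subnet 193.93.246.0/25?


Subnet network: 193.93.246.0
Test IP AND mask: 98.195.58.0
No, 98.195.58.21 is not in 193.93.246.0/25


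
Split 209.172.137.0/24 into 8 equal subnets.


New prefix = 24 + 3 = 27
Each subnet has 32 addresses
  209.172.137.0/27
  209.172.137.32/27
  209.172.137.64/27
  209.172.137.96/27
  209.172.137.128/27
  209.172.137.160/27
  209.172.137.192/27
  209.172.137.224/27
Subnets: 209.172.137.0/27, 209.172.137.32/27, 209.172.137.64/27, 209.172.137.96/27, 209.172.137.128/27, 209.172.137.160/27, 209.172.137.192/27, 209.172.137.224/27


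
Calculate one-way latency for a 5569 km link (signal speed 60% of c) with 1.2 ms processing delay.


Speed = 0.6 * 3e5 km/s = 180000 km/s
Propagation delay = 5569 / 180000 = 0.0309 s = 30.9389 ms
Processing delay = 1.2 ms
Total one-way latency = 32.1389 ms


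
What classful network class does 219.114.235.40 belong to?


First octet: 219
Binary: 11011011
110xxxxx -> Class C (192-223)
Class C, default mask 255.255.255.0 (/24)


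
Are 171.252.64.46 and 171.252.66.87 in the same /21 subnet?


Mask: 255.255.248.0
171.252.64.46 AND mask = 171.252.64.0
171.252.66.87 AND mask = 171.252.64.0
Yes, same subnet (171.252.64.0)


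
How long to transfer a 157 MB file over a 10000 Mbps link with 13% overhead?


Effective throughput = 10000 * (1 - 13/100) = 8700 Mbps
File size in Mb = 157 * 8 = 1256 Mb
Time = 1256 / 8700
Time = 0.1444 seconds


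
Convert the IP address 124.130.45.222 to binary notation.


124 = 01111100
130 = 10000010
45 = 00101101
222 = 11011110
Binary: 01111100.10000010.00101101.11011110


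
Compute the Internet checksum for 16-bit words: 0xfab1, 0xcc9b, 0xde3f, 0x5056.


Sum all words (with carry folding):
+ 0xfab1 = 0xfab1
+ 0xcc9b = 0xc74d
+ 0xde3f = 0xa58d
+ 0x5056 = 0xf5e3
One's complement: ~0xf5e3
Checksum = 0x0a1c


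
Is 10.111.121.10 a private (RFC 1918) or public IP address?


RFC 1918 private ranges:
  10.0.0.0/8 (10.0.0.0 - 10.255.255.255)
  172.16.0.0/12 (172.16.0.0 - 172.31.255.255)
  192.168.0.0/16 (192.168.0.0 - 192.168.255.255)
Private (in 10.0.0.0/8)


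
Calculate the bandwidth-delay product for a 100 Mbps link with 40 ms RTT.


BDP = bandwidth * RTT
= 100 Mbps * 40 ms
= 100 * 1e6 * 40 / 1000 bits
= 4000000 bits
= 500000 bytes
= 488.2812 KB
BDP = 4000000 bits (500000 bytes)


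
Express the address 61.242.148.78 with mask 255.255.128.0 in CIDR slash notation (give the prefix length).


Binary: 11111111.11111111.10000000.00000000
Count leading 1s
Prefix: /17


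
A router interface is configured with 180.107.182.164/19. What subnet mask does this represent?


/19 means 19 network bits, 13 host bits
Binary: 11111111111111111110000000000000
Mask: 255.255.224.0


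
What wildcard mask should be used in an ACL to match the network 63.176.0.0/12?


Subnet mask: 255.240.0.0
Wildcard = 255.255.255.255 - subnet mask
255 - 255 = 0
255 - 240 = 15
255 - 0 = 255
255 - 0 = 255
Wildcard: 0.15.255.255


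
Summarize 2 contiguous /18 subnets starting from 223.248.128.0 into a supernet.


Original prefix: /18
Number of subnets: 2 = 2^1
New prefix = 18 - 1 = 17
Supernet: 223.248.128.0/17


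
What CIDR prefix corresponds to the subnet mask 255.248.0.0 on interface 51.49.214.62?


Binary: 11111111.11111000.00000000.00000000
Count leading 1s
Prefix: /13


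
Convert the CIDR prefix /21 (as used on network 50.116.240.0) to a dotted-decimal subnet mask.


/21 means 21 network bits, 11 host bits
Binary: 11111111111111111111100000000000
Mask: 255.255.248.0


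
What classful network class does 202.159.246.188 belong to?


First octet: 202
Binary: 11001010
110xxxxx -> Class C (192-223)
Class C, default mask 255.255.255.0 (/24)


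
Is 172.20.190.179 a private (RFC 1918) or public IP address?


RFC 1918 private ranges:
  10.0.0.0/8 (10.0.0.0 - 10.255.255.255)
  172.16.0.0/12 (172.16.0.0 - 172.31.255.255)
  192.168.0.0/16 (192.168.0.0 - 192.168.255.255)
Private (in 172.16.0.0/12)


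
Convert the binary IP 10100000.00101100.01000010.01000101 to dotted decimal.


10100000 = 160
00101100 = 44
01000010 = 66
01000101 = 69
IP: 160.44.66.69


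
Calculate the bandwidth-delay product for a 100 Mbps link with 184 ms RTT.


BDP = bandwidth * RTT
= 100 Mbps * 184 ms
= 100 * 1e6 * 184 / 1000 bits
= 18400000 bits
= 2300000 bytes
= 2246.0938 KB
BDP = 18400000 bits (2300000 bytes)


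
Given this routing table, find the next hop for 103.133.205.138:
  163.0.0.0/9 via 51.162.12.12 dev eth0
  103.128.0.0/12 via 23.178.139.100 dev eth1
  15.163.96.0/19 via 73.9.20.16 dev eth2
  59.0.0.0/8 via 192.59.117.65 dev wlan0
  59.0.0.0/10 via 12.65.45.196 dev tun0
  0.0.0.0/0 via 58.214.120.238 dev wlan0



Longest prefix match for 103.133.205.138:
  /9 163.0.0.0: no
  /12 103.128.0.0: MATCH
  /19 15.163.96.0: no
  /8 59.0.0.0: no
  /10 59.0.0.0: no
  /0 0.0.0.0: MATCH
Selected: next-hop 23.178.139.100 via eth1 (matched /12)


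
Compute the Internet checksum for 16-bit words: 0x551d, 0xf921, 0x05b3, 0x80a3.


Sum all words (with carry folding):
+ 0x551d = 0x551d
+ 0xf921 = 0x4e3f
+ 0x05b3 = 0x53f2
+ 0x80a3 = 0xd495
One's complement: ~0xd495
Checksum = 0x2b6a


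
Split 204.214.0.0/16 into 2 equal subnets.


New prefix = 16 + 1 = 17
Each subnet has 32768 addresses
  204.214.0.0/17
  204.214.128.0/17
Subnets: 204.214.0.0/17, 204.214.128.0/17


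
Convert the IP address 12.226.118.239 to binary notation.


12 = 00001100
226 = 11100010
118 = 01110110
239 = 11101111
Binary: 00001100.11100010.01110110.11101111


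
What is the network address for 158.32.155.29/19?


IP:   10011110.00100000.10011011.00011101
Mask: 11111111.11111111.11100000.00000000
AND operation:
Net:  10011110.00100000.10000000.00000000
Network: 158.32.128.0/19


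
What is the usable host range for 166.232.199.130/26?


Network: 166.232.199.128
Broadcast: 166.232.199.191
First usable = network + 1
Last usable = broadcast - 1
Range: 166.232.199.129 to 166.232.199.190


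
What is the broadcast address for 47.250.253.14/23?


Network: 47.250.252.0/23
Host bits = 9
Set all host bits to 1:
Broadcast: 47.250.253.255


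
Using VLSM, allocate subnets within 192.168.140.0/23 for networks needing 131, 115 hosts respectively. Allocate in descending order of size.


131 hosts -> /24 (254 usable): 192.168.140.0/24
115 hosts -> /25 (126 usable): 192.168.141.0/25
Allocation: 192.168.140.0/24 (131 hosts, 254 usable); 192.168.141.0/25 (115 hosts, 126 usable)


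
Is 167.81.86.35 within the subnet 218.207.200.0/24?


Subnet network: 218.207.200.0
Test IP AND mask: 167.81.86.0
No, 167.81.86.35 is not in 218.207.200.0/24


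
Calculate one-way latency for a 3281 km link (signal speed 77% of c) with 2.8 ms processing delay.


Speed = 0.77 * 3e5 km/s = 231000 km/s
Propagation delay = 3281 / 231000 = 0.0142 s = 14.2035 ms
Processing delay = 2.8 ms
Total one-way latency = 17.0035 ms


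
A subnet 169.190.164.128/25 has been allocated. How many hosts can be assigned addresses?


Host bits = 32 - 25 = 7
Total addresses = 2^7 = 128
Usable = total - 2 (network and broadcast)
Usable hosts: 126


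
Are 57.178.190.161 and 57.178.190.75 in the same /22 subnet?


Mask: 255.255.252.0
57.178.190.161 AND mask = 57.178.188.0
57.178.190.75 AND mask = 57.178.188.0
Yes, same subnet (57.178.188.0)


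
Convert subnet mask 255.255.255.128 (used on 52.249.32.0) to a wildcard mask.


Subnet mask: 255.255.255.128
Wildcard = 255.255.255.255 - subnet mask
255 - 255 = 0
255 - 255 = 0
255 - 255 = 0
255 - 128 = 127
Wildcard: 0.0.0.127


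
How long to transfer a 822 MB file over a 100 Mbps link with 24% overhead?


Effective throughput = 100 * (1 - 24/100) = 76 Mbps
File size in Mb = 822 * 8 = 6576 Mb
Time = 6576 / 76
Time = 86.5263 seconds


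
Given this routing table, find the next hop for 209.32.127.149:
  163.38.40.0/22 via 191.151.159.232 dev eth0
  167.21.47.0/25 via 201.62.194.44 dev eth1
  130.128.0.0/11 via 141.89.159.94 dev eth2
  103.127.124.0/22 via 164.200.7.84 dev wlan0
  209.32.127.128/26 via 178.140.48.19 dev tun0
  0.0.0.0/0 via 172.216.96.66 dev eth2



Longest prefix match for 209.32.127.149:
  /22 163.38.40.0: no
  /25 167.21.47.0: no
  /11 130.128.0.0: no
  /22 103.127.124.0: no
  /26 209.32.127.128: MATCH
  /0 0.0.0.0: MATCH
Selected: next-hop 178.140.48.19 via tun0 (matched /26)


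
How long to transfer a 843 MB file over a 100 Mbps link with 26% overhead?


Effective throughput = 100 * (1 - 26/100) = 74 Mbps
File size in Mb = 843 * 8 = 6744 Mb
Time = 6744 / 74
Time = 91.1351 seconds


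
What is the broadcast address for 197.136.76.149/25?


Network: 197.136.76.128/25
Host bits = 7
Set all host bits to 1:
Broadcast: 197.136.76.255


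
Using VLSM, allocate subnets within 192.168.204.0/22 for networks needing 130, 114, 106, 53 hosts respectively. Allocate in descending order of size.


130 hosts -> /24 (254 usable): 192.168.204.0/24
114 hosts -> /25 (126 usable): 192.168.205.0/25
106 hosts -> /25 (126 usable): 192.168.205.128/25
53 hosts -> /26 (62 usable): 192.168.206.0/26
Allocation: 192.168.204.0/24 (130 hosts, 254 usable); 192.168.205.0/25 (114 hosts, 126 usable); 192.168.205.128/25 (106 hosts, 126 usable); 192.168.206.0/26 (53 hosts, 62 usable)


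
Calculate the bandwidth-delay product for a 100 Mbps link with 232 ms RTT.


BDP = bandwidth * RTT
= 100 Mbps * 232 ms
= 100 * 1e6 * 232 / 1000 bits
= 23200000 bits
= 2900000 bytes
= 2832.0312 KB
BDP = 23200000 bits (2900000 bytes)


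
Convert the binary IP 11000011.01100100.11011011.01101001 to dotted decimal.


11000011 = 195
01100100 = 100
11011011 = 219
01101001 = 105
IP: 195.100.219.105


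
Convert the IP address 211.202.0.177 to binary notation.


211 = 11010011
202 = 11001010
0 = 00000000
177 = 10110001
Binary: 11010011.11001010.00000000.10110001


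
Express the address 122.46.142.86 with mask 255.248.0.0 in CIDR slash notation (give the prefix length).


Binary: 11111111.11111000.00000000.00000000
Count leading 1s
Prefix: /13


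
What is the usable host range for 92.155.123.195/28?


Network: 92.155.123.192
Broadcast: 92.155.123.207
First usable = network + 1
Last usable = broadcast - 1
Range: 92.155.123.193 to 92.155.123.206


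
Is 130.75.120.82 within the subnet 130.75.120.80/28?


Subnet network: 130.75.120.80
Test IP AND mask: 130.75.120.80
Yes, 130.75.120.82 is in 130.75.120.80/28


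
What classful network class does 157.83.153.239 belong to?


First octet: 157
Binary: 10011101
10xxxxxx -> Class B (128-191)
Class B, default mask 255.255.0.0 (/16)


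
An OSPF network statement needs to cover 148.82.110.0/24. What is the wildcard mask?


Subnet mask: 255.255.255.0
Wildcard = 255.255.255.255 - subnet mask
255 - 255 = 0
255 - 255 = 0
255 - 255 = 0
255 - 0 = 255
Wildcard: 0.0.0.255


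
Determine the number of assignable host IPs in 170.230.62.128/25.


Host bits = 32 - 25 = 7
Total addresses = 2^7 = 128
Usable = total - 2 (network and broadcast)
Usable hosts: 126


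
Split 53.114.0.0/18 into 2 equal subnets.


New prefix = 18 + 1 = 19
Each subnet has 8192 addresses
  53.114.0.0/19
  53.114.32.0/19
Subnets: 53.114.0.0/19, 53.114.32.0/19


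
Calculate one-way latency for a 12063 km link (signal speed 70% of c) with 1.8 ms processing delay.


Speed = 0.7 * 3e5 km/s = 210000 km/s
Propagation delay = 12063 / 210000 = 0.0574 s = 57.4429 ms
Processing delay = 1.8 ms
Total one-way latency = 59.2429 ms


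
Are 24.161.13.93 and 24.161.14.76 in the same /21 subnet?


Mask: 255.255.248.0
24.161.13.93 AND mask = 24.161.8.0
24.161.14.76 AND mask = 24.161.8.0
Yes, same subnet (24.161.8.0)


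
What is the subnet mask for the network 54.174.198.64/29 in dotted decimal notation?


/29 means 29 network bits, 3 host bits
Binary: 11111111111111111111111111111000
Mask: 255.255.255.248


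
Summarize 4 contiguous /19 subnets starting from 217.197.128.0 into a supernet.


Original prefix: /19
Number of subnets: 4 = 2^2
New prefix = 19 - 2 = 17
Supernet: 217.197.128.0/17


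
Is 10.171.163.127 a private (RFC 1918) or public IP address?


RFC 1918 private ranges:
  10.0.0.0/8 (10.0.0.0 - 10.255.255.255)
  172.16.0.0/12 (172.16.0.0 - 172.31.255.255)
  192.168.0.0/16 (192.168.0.0 - 192.168.255.255)
Private (in 10.0.0.0/8)


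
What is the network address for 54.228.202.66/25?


IP:   00110110.11100100.11001010.01000010
Mask: 11111111.11111111.11111111.10000000
AND operation:
Net:  00110110.11100100.11001010.00000000
Network: 54.228.202.0/25


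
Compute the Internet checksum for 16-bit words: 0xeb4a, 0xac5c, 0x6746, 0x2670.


Sum all words (with carry folding):
+ 0xeb4a = 0xeb4a
+ 0xac5c = 0x97a7
+ 0x6746 = 0xfeed
+ 0x2670 = 0x255e
One's complement: ~0x255e
Checksum = 0xdaa1


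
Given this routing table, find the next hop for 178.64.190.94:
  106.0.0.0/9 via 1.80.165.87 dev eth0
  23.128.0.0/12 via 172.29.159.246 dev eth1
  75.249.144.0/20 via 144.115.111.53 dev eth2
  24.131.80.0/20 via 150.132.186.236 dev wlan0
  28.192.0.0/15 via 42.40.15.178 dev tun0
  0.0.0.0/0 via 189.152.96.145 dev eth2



Longest prefix match for 178.64.190.94:
  /9 106.0.0.0: no
  /12 23.128.0.0: no
  /20 75.249.144.0: no
  /20 24.131.80.0: no
  /15 28.192.0.0: no
  /0 0.0.0.0: MATCH
Selected: next-hop 189.152.96.145 via eth2 (matched /0)


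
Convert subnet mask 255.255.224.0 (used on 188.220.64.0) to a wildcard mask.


Subnet mask: 255.255.224.0
Wildcard = 255.255.255.255 - subnet mask
255 - 255 = 0
255 - 255 = 0
255 - 224 = 31
255 - 0 = 255
Wildcard: 0.0.31.255


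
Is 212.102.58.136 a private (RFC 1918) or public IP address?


RFC 1918 private ranges:
  10.0.0.0/8 (10.0.0.0 - 10.255.255.255)
  172.16.0.0/12 (172.16.0.0 - 172.31.255.255)
  192.168.0.0/16 (192.168.0.0 - 192.168.255.255)
Public (not in any RFC 1918 range)


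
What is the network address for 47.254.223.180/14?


IP:   00101111.11111110.11011111.10110100
Mask: 11111111.11111100.00000000.00000000
AND operation:
Net:  00101111.11111100.00000000.00000000
Network: 47.252.0.0/14


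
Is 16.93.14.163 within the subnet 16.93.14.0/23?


Subnet network: 16.93.14.0
Test IP AND mask: 16.93.14.0
Yes, 16.93.14.163 is in 16.93.14.0/23


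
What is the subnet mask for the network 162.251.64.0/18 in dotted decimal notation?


/18 means 18 network bits, 14 host bits
Binary: 11111111111111111100000000000000
Mask: 255.255.192.0


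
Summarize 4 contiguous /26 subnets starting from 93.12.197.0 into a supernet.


Original prefix: /26
Number of subnets: 4 = 2^2
New prefix = 26 - 2 = 24
Supernet: 93.12.197.0/24


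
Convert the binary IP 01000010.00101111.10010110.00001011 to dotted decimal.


01000010 = 66
00101111 = 47
10010110 = 150
00001011 = 11
IP: 66.47.150.11


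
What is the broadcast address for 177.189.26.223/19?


Network: 177.189.0.0/19
Host bits = 13
Set all host bits to 1:
Broadcast: 177.189.31.255


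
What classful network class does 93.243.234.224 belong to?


First octet: 93
Binary: 01011101
0xxxxxxx -> Class A (1-126)
Class A, default mask 255.0.0.0 (/8)


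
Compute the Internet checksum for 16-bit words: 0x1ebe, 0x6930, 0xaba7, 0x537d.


Sum all words (with carry folding):
+ 0x1ebe = 0x1ebe
+ 0x6930 = 0x87ee
+ 0xaba7 = 0x3396
+ 0x537d = 0x8713
One's complement: ~0x8713
Checksum = 0x78ec


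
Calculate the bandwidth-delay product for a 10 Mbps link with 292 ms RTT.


BDP = bandwidth * RTT
= 10 Mbps * 292 ms
= 10 * 1e6 * 292 / 1000 bits
= 2920000 bits
= 365000 bytes
= 356.4453 KB
BDP = 2920000 bits (365000 bytes)


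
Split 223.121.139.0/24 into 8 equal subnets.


New prefix = 24 + 3 = 27
Each subnet has 32 addresses
  223.121.139.0/27
  223.121.139.32/27
  223.121.139.64/27
  223.121.139.96/27
  223.121.139.128/27
  223.121.139.160/27
  223.121.139.192/27
  223.121.139.224/27
Subnets: 223.121.139.0/27, 223.121.139.32/27, 223.121.139.64/27, 223.121.139.96/27, 223.121.139.128/27, 223.121.139.160/27, 223.121.139.192/27, 223.121.139.224/27


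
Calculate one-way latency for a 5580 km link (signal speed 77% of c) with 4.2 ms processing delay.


Speed = 0.77 * 3e5 km/s = 231000 km/s
Propagation delay = 5580 / 231000 = 0.0242 s = 24.1558 ms
Processing delay = 4.2 ms
Total one-way latency = 28.3558 ms


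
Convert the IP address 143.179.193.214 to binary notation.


143 = 10001111
179 = 10110011
193 = 11000001
214 = 11010110
Binary: 10001111.10110011.11000001.11010110


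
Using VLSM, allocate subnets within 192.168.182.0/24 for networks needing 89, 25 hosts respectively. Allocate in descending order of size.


89 hosts -> /25 (126 usable): 192.168.182.0/25
25 hosts -> /27 (30 usable): 192.168.182.128/27
Allocation: 192.168.182.0/25 (89 hosts, 126 usable); 192.168.182.128/27 (25 hosts, 30 usable)


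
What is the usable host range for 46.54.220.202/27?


Network: 46.54.220.192
Broadcast: 46.54.220.223
First usable = network + 1
Last usable = broadcast - 1
Range: 46.54.220.193 to 46.54.220.222


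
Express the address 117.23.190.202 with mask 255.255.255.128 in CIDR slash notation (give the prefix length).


Binary: 11111111.11111111.11111111.10000000
Count leading 1s
Prefix: /25


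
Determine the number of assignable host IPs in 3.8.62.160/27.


Host bits = 32 - 27 = 5
Total addresses = 2^5 = 32
Usable = total - 2 (network and broadcast)
Usable hosts: 30


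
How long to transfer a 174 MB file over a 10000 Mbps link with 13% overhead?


Effective throughput = 10000 * (1 - 13/100) = 8700 Mbps
File size in Mb = 174 * 8 = 1392 Mb
Time = 1392 / 8700
Time = 0.16 seconds


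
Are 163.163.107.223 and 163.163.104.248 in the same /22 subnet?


Mask: 255.255.252.0
163.163.107.223 AND mask = 163.163.104.0
163.163.104.248 AND mask = 163.163.104.0
Yes, same subnet (163.163.104.0)


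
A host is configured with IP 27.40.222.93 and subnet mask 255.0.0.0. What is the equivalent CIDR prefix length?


Binary: 11111111.00000000.00000000.00000000
Count leading 1s
Prefix: /8


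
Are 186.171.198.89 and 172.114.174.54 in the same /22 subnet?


Mask: 255.255.252.0
186.171.198.89 AND mask = 186.171.196.0
172.114.174.54 AND mask = 172.114.172.0
No, different subnets (186.171.196.0 vs 172.114.172.0)


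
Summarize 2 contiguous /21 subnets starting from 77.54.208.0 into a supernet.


Original prefix: /21
Number of subnets: 2 = 2^1
New prefix = 21 - 1 = 20
Supernet: 77.54.208.0/20


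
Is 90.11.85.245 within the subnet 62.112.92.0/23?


Subnet network: 62.112.92.0
Test IP AND mask: 90.11.84.0
No, 90.11.85.245 is not in 62.112.92.0/23


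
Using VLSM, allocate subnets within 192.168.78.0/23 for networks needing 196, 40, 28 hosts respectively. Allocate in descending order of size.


196 hosts -> /24 (254 usable): 192.168.78.0/24
40 hosts -> /26 (62 usable): 192.168.79.0/26
28 hosts -> /27 (30 usable): 192.168.79.64/27
Allocation: 192.168.78.0/24 (196 hosts, 254 usable); 192.168.79.0/26 (40 hosts, 62 usable); 192.168.79.64/27 (28 hosts, 30 usable)


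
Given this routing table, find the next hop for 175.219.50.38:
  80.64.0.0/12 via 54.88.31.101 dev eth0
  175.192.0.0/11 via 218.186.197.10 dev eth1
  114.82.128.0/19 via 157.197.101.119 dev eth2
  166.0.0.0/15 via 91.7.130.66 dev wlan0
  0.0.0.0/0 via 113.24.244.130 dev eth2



Longest prefix match for 175.219.50.38:
  /12 80.64.0.0: no
  /11 175.192.0.0: MATCH
  /19 114.82.128.0: no
  /15 166.0.0.0: no
  /0 0.0.0.0: MATCH
Selected: next-hop 218.186.197.10 via eth1 (matched /11)


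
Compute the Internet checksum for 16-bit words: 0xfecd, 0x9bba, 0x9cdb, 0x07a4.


Sum all words (with carry folding):
+ 0xfecd = 0xfecd
+ 0x9bba = 0x9a88
+ 0x9cdb = 0x3764
+ 0x07a4 = 0x3f08
One's complement: ~0x3f08
Checksum = 0xc0f7


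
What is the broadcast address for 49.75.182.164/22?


Network: 49.75.180.0/22
Host bits = 10
Set all host bits to 1:
Broadcast: 49.75.183.255


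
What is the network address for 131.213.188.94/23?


IP:   10000011.11010101.10111100.01011110
Mask: 11111111.11111111.11111110.00000000
AND operation:
Net:  10000011.11010101.10111100.00000000
Network: 131.213.188.0/23


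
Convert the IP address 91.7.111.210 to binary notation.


91 = 01011011
7 = 00000111
111 = 01101111
210 = 11010010
Binary: 01011011.00000111.01101111.11010010


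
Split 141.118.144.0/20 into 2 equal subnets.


New prefix = 20 + 1 = 21
Each subnet has 2048 addresses
  141.118.144.0/21
  141.118.152.0/21
Subnets: 141.118.144.0/21, 141.118.152.0/21


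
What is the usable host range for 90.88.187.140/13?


Network: 90.88.0.0
Broadcast: 90.95.255.255
First usable = network + 1
Last usable = broadcast - 1
Range: 90.88.0.1 to 90.95.255.254


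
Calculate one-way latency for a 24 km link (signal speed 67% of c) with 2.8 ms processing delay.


Speed = 0.67 * 3e5 km/s = 201000 km/s
Propagation delay = 24 / 201000 = 0.0001 s = 0.1194 ms
Processing delay = 2.8 ms
Total one-way latency = 2.9194 ms


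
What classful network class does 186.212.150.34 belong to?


First octet: 186
Binary: 10111010
10xxxxxx -> Class B (128-191)
Class B, default mask 255.255.0.0 (/16)


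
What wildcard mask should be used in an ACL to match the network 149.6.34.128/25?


Subnet mask: 255.255.255.128
Wildcard = 255.255.255.255 - subnet mask
255 - 255 = 0
255 - 255 = 0
255 - 255 = 0
255 - 128 = 127
Wildcard: 0.0.0.127


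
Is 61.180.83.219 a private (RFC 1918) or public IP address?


RFC 1918 private ranges:
  10.0.0.0/8 (10.0.0.0 - 10.255.255.255)
  172.16.0.0/12 (172.16.0.0 - 172.31.255.255)
  192.168.0.0/16 (192.168.0.0 - 192.168.255.255)
Public (not in any RFC 1918 range)


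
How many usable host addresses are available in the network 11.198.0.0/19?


Host bits = 32 - 19 = 13
Total addresses = 2^13 = 8192
Usable = total - 2 (network and broadcast)
Usable hosts: 8190


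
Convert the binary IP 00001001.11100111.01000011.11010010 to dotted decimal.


00001001 = 9
11100111 = 231
01000011 = 67
11010010 = 210
IP: 9.231.67.210


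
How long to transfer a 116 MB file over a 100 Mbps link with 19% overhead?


Effective throughput = 100 * (1 - 19/100) = 81 Mbps
File size in Mb = 116 * 8 = 928 Mb
Time = 928 / 81
Time = 11.4568 seconds


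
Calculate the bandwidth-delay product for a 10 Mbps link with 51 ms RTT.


BDP = bandwidth * RTT
= 10 Mbps * 51 ms
= 10 * 1e6 * 51 / 1000 bits
= 510000 bits
= 63750 bytes
= 62.2559 KB
BDP = 510000 bits (63750 bytes)


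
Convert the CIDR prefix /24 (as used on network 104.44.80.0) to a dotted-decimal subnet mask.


/24 means 24 network bits, 8 host bits
Binary: 11111111111111111111111100000000
Mask: 255.255.255.0


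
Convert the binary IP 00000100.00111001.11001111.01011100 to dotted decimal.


00000100 = 4
00111001 = 57
11001111 = 207
01011100 = 92
IP: 4.57.207.92


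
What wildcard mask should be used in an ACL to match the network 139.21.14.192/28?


Subnet mask: 255.255.255.240
Wildcard = 255.255.255.255 - subnet mask
255 - 255 = 0
255 - 255 = 0
255 - 255 = 0
255 - 240 = 15
Wildcard: 0.0.0.15


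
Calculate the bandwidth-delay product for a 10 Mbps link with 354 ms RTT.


BDP = bandwidth * RTT
= 10 Mbps * 354 ms
= 10 * 1e6 * 354 / 1000 bits
= 3540000 bits
= 442500 bytes
= 432.1289 KB
BDP = 3540000 bits (442500 bytes)


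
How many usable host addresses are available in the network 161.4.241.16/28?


Host bits = 32 - 28 = 4
Total addresses = 2^4 = 16
Usable = total - 2 (network and broadcast)
Usable hosts: 14


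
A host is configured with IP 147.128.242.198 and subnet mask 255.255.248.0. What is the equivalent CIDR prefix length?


Binary: 11111111.11111111.11111000.00000000
Count leading 1s
Prefix: /21


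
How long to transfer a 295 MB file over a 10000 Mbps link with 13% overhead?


Effective throughput = 10000 * (1 - 13/100) = 8700 Mbps
File size in Mb = 295 * 8 = 2360 Mb
Time = 2360 / 8700
Time = 0.2713 seconds


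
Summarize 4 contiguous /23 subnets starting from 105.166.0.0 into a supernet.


Original prefix: /23
Number of subnets: 4 = 2^2
New prefix = 23 - 2 = 21
Supernet: 105.166.0.0/21


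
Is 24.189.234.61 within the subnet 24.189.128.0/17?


Subnet network: 24.189.128.0
Test IP AND mask: 24.189.128.0
Yes, 24.189.234.61 is in 24.189.128.0/17


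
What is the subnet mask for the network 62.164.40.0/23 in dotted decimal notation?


/23 means 23 network bits, 9 host bits
Binary: 11111111111111111111111000000000
Mask: 255.255.254.0


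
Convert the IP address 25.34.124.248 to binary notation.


25 = 00011001
34 = 00100010
124 = 01111100
248 = 11111000
Binary: 00011001.00100010.01111100.11111000


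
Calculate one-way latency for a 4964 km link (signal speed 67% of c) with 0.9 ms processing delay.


Speed = 0.67 * 3e5 km/s = 201000 km/s
Propagation delay = 4964 / 201000 = 0.0247 s = 24.6965 ms
Processing delay = 0.9 ms
Total one-way latency = 25.5965 ms


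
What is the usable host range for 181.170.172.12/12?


Network: 181.160.0.0
Broadcast: 181.175.255.255
First usable = network + 1
Last usable = broadcast - 1
Range: 181.160.0.1 to 181.175.255.254


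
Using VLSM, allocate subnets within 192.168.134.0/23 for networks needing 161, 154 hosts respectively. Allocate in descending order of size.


161 hosts -> /24 (254 usable): 192.168.134.0/24
154 hosts -> /24 (254 usable): 192.168.135.0/24
Allocation: 192.168.134.0/24 (161 hosts, 254 usable); 192.168.135.0/24 (154 hosts, 254 usable)


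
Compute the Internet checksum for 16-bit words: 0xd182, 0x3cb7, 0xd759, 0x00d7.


Sum all words (with carry folding):
+ 0xd182 = 0xd182
+ 0x3cb7 = 0x0e3a
+ 0xd759 = 0xe593
+ 0x00d7 = 0xe66a
One's complement: ~0xe66a
Checksum = 0x1995


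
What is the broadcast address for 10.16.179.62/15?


Network: 10.16.0.0/15
Host bits = 17
Set all host bits to 1:
Broadcast: 10.17.255.255


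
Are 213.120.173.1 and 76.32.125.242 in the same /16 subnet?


Mask: 255.255.0.0
213.120.173.1 AND mask = 213.120.0.0
76.32.125.242 AND mask = 76.32.0.0
No, different subnets (213.120.0.0 vs 76.32.0.0)


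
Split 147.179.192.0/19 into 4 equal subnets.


New prefix = 19 + 2 = 21
Each subnet has 2048 addresses
  147.179.192.0/21
  147.179.200.0/21
  147.179.208.0/21
  147.179.216.0/21
Subnets: 147.179.192.0/21, 147.179.200.0/21, 147.179.208.0/21, 147.179.216.0/21


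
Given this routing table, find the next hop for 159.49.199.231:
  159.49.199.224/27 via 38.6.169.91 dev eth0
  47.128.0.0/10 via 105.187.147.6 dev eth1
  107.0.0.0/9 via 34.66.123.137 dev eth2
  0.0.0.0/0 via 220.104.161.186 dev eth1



Longest prefix match for 159.49.199.231:
  /27 159.49.199.224: MATCH
  /10 47.128.0.0: no
  /9 107.0.0.0: no
  /0 0.0.0.0: MATCH
Selected: next-hop 38.6.169.91 via eth0 (matched /27)


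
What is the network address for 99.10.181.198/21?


IP:   01100011.00001010.10110101.11000110
Mask: 11111111.11111111.11111000.00000000
AND operation:
Net:  01100011.00001010.10110000.00000000
Network: 99.10.176.0/21


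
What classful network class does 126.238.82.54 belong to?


First octet: 126
Binary: 01111110
0xxxxxxx -> Class A (1-126)
Class A, default mask 255.0.0.0 (/8)


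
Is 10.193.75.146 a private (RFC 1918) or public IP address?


RFC 1918 private ranges:
  10.0.0.0/8 (10.0.0.0 - 10.255.255.255)
  172.16.0.0/12 (172.16.0.0 - 172.31.255.255)
  192.168.0.0/16 (192.168.0.0 - 192.168.255.255)
Private (in 10.0.0.0/8)


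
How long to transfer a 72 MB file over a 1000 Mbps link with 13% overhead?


Effective throughput = 1000 * (1 - 13/100) = 870 Mbps
File size in Mb = 72 * 8 = 576 Mb
Time = 576 / 870
Time = 0.6621 seconds


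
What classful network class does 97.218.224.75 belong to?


First octet: 97
Binary: 01100001
0xxxxxxx -> Class A (1-126)
Class A, default mask 255.0.0.0 (/8)


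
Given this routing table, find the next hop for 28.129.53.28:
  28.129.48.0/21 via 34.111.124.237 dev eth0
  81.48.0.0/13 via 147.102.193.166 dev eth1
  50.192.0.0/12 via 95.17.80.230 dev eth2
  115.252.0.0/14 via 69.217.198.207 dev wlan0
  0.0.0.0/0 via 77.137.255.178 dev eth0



Longest prefix match for 28.129.53.28:
  /21 28.129.48.0: MATCH
  /13 81.48.0.0: no
  /12 50.192.0.0: no
  /14 115.252.0.0: no
  /0 0.0.0.0: MATCH
Selected: next-hop 34.111.124.237 via eth0 (matched /21)


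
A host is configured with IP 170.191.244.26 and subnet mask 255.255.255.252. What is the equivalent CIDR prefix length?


Binary: 11111111.11111111.11111111.11111100
Count leading 1s
Prefix: /30


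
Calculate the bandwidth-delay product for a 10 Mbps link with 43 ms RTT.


BDP = bandwidth * RTT
= 10 Mbps * 43 ms
= 10 * 1e6 * 43 / 1000 bits
= 430000 bits
= 53750 bytes
= 52.4902 KB
BDP = 430000 bits (53750 bytes)


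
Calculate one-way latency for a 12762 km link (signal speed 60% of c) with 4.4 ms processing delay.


Speed = 0.6 * 3e5 km/s = 180000 km/s
Propagation delay = 12762 / 180000 = 0.0709 s = 70.9 ms
Processing delay = 4.4 ms
Total one-way latency = 75.3 ms


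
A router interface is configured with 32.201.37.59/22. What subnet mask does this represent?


/22 means 22 network bits, 10 host bits
Binary: 11111111111111111111110000000000
Mask: 255.255.252.0


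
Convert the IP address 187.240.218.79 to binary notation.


187 = 10111011
240 = 11110000
218 = 11011010
79 = 01001111
Binary: 10111011.11110000.11011010.01001111


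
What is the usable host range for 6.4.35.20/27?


Network: 6.4.35.0
Broadcast: 6.4.35.31
First usable = network + 1
Last usable = broadcast - 1
Range: 6.4.35.1 to 6.4.35.30


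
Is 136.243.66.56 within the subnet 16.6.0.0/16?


Subnet network: 16.6.0.0
Test IP AND mask: 136.243.0.0
No, 136.243.66.56 is not in 16.6.0.0/16


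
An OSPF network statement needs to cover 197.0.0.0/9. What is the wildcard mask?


Subnet mask: 255.128.0.0
Wildcard = 255.255.255.255 - subnet mask
255 - 255 = 0
255 - 128 = 127
255 - 0 = 255
255 - 0 = 255
Wildcard: 0.127.255.255


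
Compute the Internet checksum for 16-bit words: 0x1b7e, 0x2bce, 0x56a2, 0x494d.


Sum all words (with carry folding):
+ 0x1b7e = 0x1b7e
+ 0x2bce = 0x474c
+ 0x56a2 = 0x9dee
+ 0x494d = 0xe73b
One's complement: ~0xe73b
Checksum = 0x18c4


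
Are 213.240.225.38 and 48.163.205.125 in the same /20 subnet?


Mask: 255.255.240.0
213.240.225.38 AND mask = 213.240.224.0
48.163.205.125 AND mask = 48.163.192.0
No, different subnets (213.240.224.0 vs 48.163.192.0)


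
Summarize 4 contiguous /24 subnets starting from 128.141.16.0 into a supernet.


Original prefix: /24
Number of subnets: 4 = 2^2
New prefix = 24 - 2 = 22
Supernet: 128.141.16.0/22


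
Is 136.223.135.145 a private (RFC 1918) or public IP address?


RFC 1918 private ranges:
  10.0.0.0/8 (10.0.0.0 - 10.255.255.255)
  172.16.0.0/12 (172.16.0.0 - 172.31.255.255)
  192.168.0.0/16 (192.168.0.0 - 192.168.255.255)
Public (not in any RFC 1918 range)


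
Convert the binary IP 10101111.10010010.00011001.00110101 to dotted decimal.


10101111 = 175
10010010 = 146
00011001 = 25
00110101 = 53
IP: 175.146.25.53


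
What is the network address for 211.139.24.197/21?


IP:   11010011.10001011.00011000.11000101
Mask: 11111111.11111111.11111000.00000000
AND operation:
Net:  11010011.10001011.00011000.00000000
Network: 211.139.24.0/21


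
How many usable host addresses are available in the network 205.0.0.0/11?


Host bits = 32 - 11 = 21
Total addresses = 2^21 = 2097152
Usable = total - 2 (network and broadcast)
Usable hosts: 2097150


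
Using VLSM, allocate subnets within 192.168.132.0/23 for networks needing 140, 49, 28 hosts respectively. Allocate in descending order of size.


140 hosts -> /24 (254 usable): 192.168.132.0/24
49 hosts -> /26 (62 usable): 192.168.133.0/26
28 hosts -> /27 (30 usable): 192.168.133.64/27
Allocation: 192.168.132.0/24 (140 hosts, 254 usable); 192.168.133.0/26 (49 hosts, 62 usable); 192.168.133.64/27 (28 hosts, 30 usable)


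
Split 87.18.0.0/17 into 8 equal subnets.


New prefix = 17 + 3 = 20
Each subnet has 4096 addresses
  87.18.0.0/20
  87.18.16.0/20
  87.18.32.0/20
  87.18.48.0/20
  87.18.64.0/20
  87.18.80.0/20
  87.18.96.0/20
  87.18.112.0/20
Subnets: 87.18.0.0/20, 87.18.16.0/20, 87.18.32.0/20, 87.18.48.0/20, 87.18.64.0/20, 87.18.80.0/20, 87.18.96.0/20, 87.18.112.0/20


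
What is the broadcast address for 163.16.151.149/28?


Network: 163.16.151.144/28
Host bits = 4
Set all host bits to 1:
Broadcast: 163.16.151.159


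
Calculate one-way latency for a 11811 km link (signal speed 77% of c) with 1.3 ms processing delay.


Speed = 0.77 * 3e5 km/s = 231000 km/s
Propagation delay = 11811 / 231000 = 0.0511 s = 51.1299 ms
Processing delay = 1.3 ms
Total one-way latency = 52.4299 ms


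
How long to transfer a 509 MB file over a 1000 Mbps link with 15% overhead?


Effective throughput = 1000 * (1 - 15/100) = 850 Mbps
File size in Mb = 509 * 8 = 4072 Mb
Time = 4072 / 850
Time = 4.7906 seconds


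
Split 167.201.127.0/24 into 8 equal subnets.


New prefix = 24 + 3 = 27
Each subnet has 32 addresses
  167.201.127.0/27
  167.201.127.32/27
  167.201.127.64/27
  167.201.127.96/27
  167.201.127.128/27
  167.201.127.160/27
  167.201.127.192/27
  167.201.127.224/27
Subnets: 167.201.127.0/27, 167.201.127.32/27, 167.201.127.64/27, 167.201.127.96/27, 167.201.127.128/27, 167.201.127.160/27, 167.201.127.192/27, 167.201.127.224/27


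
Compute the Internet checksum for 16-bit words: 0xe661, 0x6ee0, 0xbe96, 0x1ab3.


Sum all words (with carry folding):
+ 0xe661 = 0xe661
+ 0x6ee0 = 0x5542
+ 0xbe96 = 0x13d9
+ 0x1ab3 = 0x2e8c
One's complement: ~0x2e8c
Checksum = 0xd173


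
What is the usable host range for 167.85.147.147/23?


Network: 167.85.146.0
Broadcast: 167.85.147.255
First usable = network + 1
Last usable = broadcast - 1
Range: 167.85.146.1 to 167.85.147.254


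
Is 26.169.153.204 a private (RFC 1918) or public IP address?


RFC 1918 private ranges:
  10.0.0.0/8 (10.0.0.0 - 10.255.255.255)
  172.16.0.0/12 (172.16.0.0 - 172.31.255.255)
  192.168.0.0/16 (192.168.0.0 - 192.168.255.255)
Public (not in any RFC 1918 range)
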